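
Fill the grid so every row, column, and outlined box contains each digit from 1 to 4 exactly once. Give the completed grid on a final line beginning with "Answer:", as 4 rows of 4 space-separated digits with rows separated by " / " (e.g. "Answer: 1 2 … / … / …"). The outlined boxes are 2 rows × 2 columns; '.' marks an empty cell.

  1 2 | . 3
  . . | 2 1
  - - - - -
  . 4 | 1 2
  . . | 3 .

Step 1. [r2c1∈{3,4}] row 2 places 4 nowhere but r2c1 ⇒ r2c1=4.
Step 2. [r3c1∈{3}] r3c1 is down to just 3. So r3c1=3.
Step 3. [r4c4∈{4}] r4c4's peers cover all but 4 ⇒ r4c4=4.
Step 4. [r4c1∈{2}] r4c1 is down to just 2. So r4c1=2.
Step 5. [r1c3∈{4}] r1c3's peers cover all but 4. So r1c3=4.
Step 6. [r2c2∈{3}] r2c2's peers cover all but 3 ⇒ r2c2=3.
Step 7. [r4c2∈{1}] r4c2 has the single candidate 1. So r4c2=1.

Answer: 1 2 4 3 / 4 3 2 1 / 3 4 1 2 / 2 1 3 4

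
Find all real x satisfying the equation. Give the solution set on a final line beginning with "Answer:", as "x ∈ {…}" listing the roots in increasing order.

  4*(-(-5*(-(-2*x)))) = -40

Step 1. [4*(-(-5*(-(-2*x)))) = -40] LHS = 4·(…); ÷4 both sides, so div: -(-5*(-(-2*x))) = -10.
Step 2. [-(-5*(-(-2*x))) = -10] leading − — multiply by −1 ⇒ neg: -5*(-(-2*x)) = 10.
Step 3. [-5*(-(-2*x)) = 10] -5 out front; divide by -5. So div: -(-2*x) = -2.
Step 4. [-(-2*x) = -2] leading − — multiply by −1. So neg: -2*x = 2.
Step 5. [-2*x = 2] -2·(inner) — divide through by -2. So div: x = -1.

Answer: x ∈ {-1}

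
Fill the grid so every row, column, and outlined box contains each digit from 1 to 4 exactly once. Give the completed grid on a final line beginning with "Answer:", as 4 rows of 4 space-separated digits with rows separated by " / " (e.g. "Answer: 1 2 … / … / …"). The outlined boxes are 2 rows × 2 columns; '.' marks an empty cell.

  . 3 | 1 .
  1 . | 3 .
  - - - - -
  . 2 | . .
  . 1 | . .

Step 1. [r3c3∈{4}] only 4 remains possible at r3c3 ⇒ r3c3=4.
Step 2. [r2c4∈{2,4}] row 2 places 2 nowhere but r2c4 ⇒ r2c4=2.
Step 3. [r4c4∈{3}] only 3 remains possible at r4c4. So r4c4=3.
Step 4. [r1c4∈{4}] r1c4 is down to just 4. So r1c4=4.
Step 5. [r3c4∈{1}] nothing but 1 survives at r3c4, so r3c4=1.
Step 6. [r2c2∈{4}] r2c2 has the single candidate 4, so r2c2=4.
Step 7. [r1c1∈{2}] nothing but 2 survives at r1c1, so r1c1=2.
Step 8. [r4c3∈{2}] r4c3 is down to just 2. So r4c3=2.
Step 9. [r4c1∈{4}] only 4 remains possible at r4c1, so r4c1=4.
Step 10. [r3c1∈{3}] r3c1's peers cover all but 3 ⇒ r3c1=3.

Answer: 2 3 1 4 / 1 4 3 2 / 3 2 4 1 / 4 1 2 3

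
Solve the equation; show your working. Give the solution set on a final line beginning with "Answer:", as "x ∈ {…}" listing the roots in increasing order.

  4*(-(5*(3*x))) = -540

Step 1. [4*(-(5*(3*x))) = -540] 4·(inner) — divide through by 4 ⇒ div: -(5*(3*x)) = -135.
Step 2. [-(5*(3*x)) = -135] leading − — multiply by −1 ⇒ neg: 5*(3*x) = 135.
Step 3. [5*(3*x) = 135] 5 out front; divide by 5, so div: 3*x = 27.
Step 4. [3*x = 27] 3 out front; divide by 3, so div: x = 9.

Answer: x ∈ {9}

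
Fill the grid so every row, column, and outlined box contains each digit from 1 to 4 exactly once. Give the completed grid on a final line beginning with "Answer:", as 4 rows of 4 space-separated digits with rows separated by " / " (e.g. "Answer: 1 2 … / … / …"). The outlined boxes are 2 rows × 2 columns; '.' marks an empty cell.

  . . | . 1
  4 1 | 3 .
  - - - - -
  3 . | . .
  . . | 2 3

Step 1. [r3c4∈{4}] r3c4 has the single candidate 4. So r3c4=4.
Step 2. [r3c2∈{2}] r3c2's peers cover all but 2, so r3c2=2.
Step 3. [r2c4∈{2}] nothing but 2 survives at r2c4, so r2c4=2.
Step 4. [r4c2∈{4}] nothing but 4 survives at r4c2. So r4c2=4.
Step 5. [r1c2∈{3}] r1c2 is down to just 3. So r1c2=3.
Step 6. [r3c3∈{1}] nothing but 1 survives at r3c3. So r3c3=1.
Step 7. [r1c1∈{2}] r1c1 is down to just 2 ⇒ r1c1=2.
Step 8. [r4c1∈{1}] r4c1's peers cover all but 1 ⇒ r4c1=1.
Step 9. [r1c3∈{4}] r1c3 has the single candidate 4, so r1c3=4.

Answer: 2 3 4 1 / 4 1 3 2 / 3 2 1 4 / 1 4 2 3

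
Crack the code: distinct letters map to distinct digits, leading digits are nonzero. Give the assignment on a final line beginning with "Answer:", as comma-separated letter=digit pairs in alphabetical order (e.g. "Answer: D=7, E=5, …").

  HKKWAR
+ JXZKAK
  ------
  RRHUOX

Step 1. [col 1: R + K ≡ X (mod 10)] several values work for X in column 1 (R + K ≡ X (mod 10), carry-in 0); try X=2, so X=2.
Step 2. [col 1: R + K ≡ X (mod 10)] no forcing yet in column 1 (carry-in 0); K=5 is free and consistent — try it. So K=5.
Step 3. [col 1: R + K ≡ X (mod 10)] from column 1 (K=5, X=2, carry-in 0, digits 2,5 already taken and all letters distinct): R must equal 7. So R=7.
Step 4. [col 2: A + A ≡ O (mod 10)] no forcing yet in column 2 (carry-in 1); O=9 is free and consistent — try it, so O=9.
Step 5. [col 2: A + A ≡ O (mod 10)] in column 2 we have A+A≡O with carry-in 1; given O=9 and digits 2,5,7,9 already taken and all letters distinct, that pins A to 4, so A=4.
Step 6. [col 3: W + K ≡ U (mod 10)] column 3 (W + K ≡ U (mod 10), carry-in 0) doesn't pin W yet; pick W=8 and continue, so W=8.
Step 7. [col 3: W + K ≡ U (mod 10)] in column 3 we have W+K≡U with carry-in 0; given W=8, K=5 and digits 2,4,5,7,8,9 already taken and all letters distinct, that pins U to 3. So U=3.
Step 8. [col 4: K + Z ≡ H (mod 10)] column 4 reads K+Z+carry(1)=H with K=5; with digits 2,3,4,5,7,8,9 already taken and all letters distinct, the only value for H is 6 ⇒ H=6.
Step 9. [col 4: K + Z ≡ H (mod 10)] column 4: given K=5, H=6, carry-in 1, and digits 2,3,4,5,6,7,8,9 already taken and all letters distinct, K+Z≡H (mod 10) forces Z=0. So Z=0.
Step 10. [col 6: H + J ≡ R (mod 10)] from column 6 (H=6, R=7, carry-in 0, digits 0,2,3,4,5,6,7,8,9 already taken and all letters distinct): J must equal 1, so J=1.

Answer: A=4, H=6, J=1, K=5, O=9, R=7, U=3, W=8, X=2, Z=0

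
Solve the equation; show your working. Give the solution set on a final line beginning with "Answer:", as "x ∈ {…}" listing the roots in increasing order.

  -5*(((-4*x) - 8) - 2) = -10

Step 1. [-5*(((-4*x) - 8) - 2) = -10] -5 out front; divide by -5. So div: ((-4*x) - 8) - 2 = 2.
Step 2. [((-4*x) - 8) - 2 = 2] add 2: x sits inside (… - 2). So sub: (-4*x) - 8 = 4.
Step 3. [(-4*x) - 8 = 4] common factor -4 (LHS and 4) — divide through. So factor: x + 2 = -1.
Step 4. [x + 2 = -1] +2 is outermost — subtract 2 both sides ⇒ sub: x = -3.

Answer: x ∈ {-3}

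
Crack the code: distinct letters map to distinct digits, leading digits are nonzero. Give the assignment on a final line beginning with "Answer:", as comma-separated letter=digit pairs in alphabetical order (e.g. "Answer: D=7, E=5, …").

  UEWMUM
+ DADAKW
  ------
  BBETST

Step 1. [col 1: M + W ≡ T (mod 10)] column 1 (M + W ≡ T (mod 10), carry-in 0) doesn't pin M yet; pick M=7 and continue ⇒ M=7.
Step 2. [col 1: M + W ≡ T (mod 10)] no forcing yet in column 1 (carry-in 0); W=6 is free and consistent — try it. So W=6.
Step 3. [col 1: M + W ≡ T (mod 10)] from column 1 (M=7, W=6, carry-in 0, digits 6,7 already taken and all letters distinct): T must equal 3 ⇒ T=3.
Step 4. [col 2: U + K ≡ S (mod 10)] no forcing yet in column 2 (carry-in 1); U=1 is free and consistent — try it. So U=1.
Step 5. [col 2: U + K ≡ S (mod 10)] no forcing yet in column 2 (carry-in 1); S=0 is free and consistent — try it. So S=0.
Step 6. [col 2: U + K ≡ S (mod 10)] column 2 reads U+K+carry(1)=S with U=1, S=0; with digits 0,1,3,6,7 already taken and all letters distinct, the only value for K is 8. So K=8.
Step 7. [col 3: M + A ≡ T (mod 10)] column 3 reads M+A+carry(1)=T with M=7, T=3; with digits 0,1,3,6,7,8 already taken and all letters distinct, the only value for A is 5, so A=5.
Step 8. [col 4: W + D ≡ E (mod 10)] column 4 reads W+D+carry(1)=E with W=6; with digits 0,1,3,5,6,7,8 already taken and all letters distinct, the only value for E is 9 ⇒ E=9.
Step 9. [col 4: W + D ≡ E (mod 10)] from column 4 (W=6, E=9, carry-in 1, digits 0,1,3,5,6,7,8,9 already taken and all letters distinct): D must equal 2 ⇒ D=2.
Step 10. [col 5: E + A ≡ B (mod 10)] column 5: given E=9, A=5, carry-in 0, and digits 0,1,2,3,5,6,7,8,9 already taken and all letters distinct, E+A≡B (mod 10) forces B=4. So B=4.

Answer: A=5, B=4, D=2, E=9, K=8, M=7, S=0, T=3, U=1, W=6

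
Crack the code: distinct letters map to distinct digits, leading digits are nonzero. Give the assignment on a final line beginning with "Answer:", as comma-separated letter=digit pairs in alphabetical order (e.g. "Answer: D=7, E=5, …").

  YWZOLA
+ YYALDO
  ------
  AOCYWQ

Step 1. [col 1: A + O ≡ Q (mod 10)] several values work for A in column 1 (A + O ≡ Q (mod 10), carry-in 0); try A=9 ⇒ A=9.
Step 2. [col 1: A + O ≡ Q (mod 10)] Q=0 is one option consistent with column 1 (A + O ≡ Q (mod 10), carry-in 0) — take it. So Q=0.
Step 3. [col 1: A + O ≡ Q (mod 10)] column 1 reads A+O+carry(0)=Q with A=9, Q=0; with digits 0,9 already taken and all letters distinct, the only value for O is 1 ⇒ O=1.
Step 4. [col 2: L + D ≡ W (mod 10)] several values work for W in column 2 (L + D ≡ W (mod 10), carry-in 1); try W=6, so W=6.
Step 5. [col 2: L + D ≡ W (mod 10)] column 2 (L + D ≡ W (mod 10), carry-in 1) doesn't pin L yet; pick L=3 and continue, so L=3.
Step 6. [col 2: L + D ≡ W (mod 10)] from column 2 (L=3, W=6, carry-in 1, digits 0,1,3,6,9 already taken and all letters distinct): D must equal 2 ⇒ D=2.
Step 7. [col 3: O + L ≡ Y (mod 10)] in column 3 we have O+L≡Y with carry-in 0; given O=1, L=3 and digits 0,1,2,3,6,9 already taken and all letters distinct, that pins Y to 4 ⇒ Y=4.
Step 8. [col 4: Z + A ≡ C (mod 10)] column 4: given A=9, carry-in 0, and digits 0,1,2,3,4,6,9 already taken and all letters distinct, Z+A≡C (mod 10) forces C=7. So C=7.
Step 9. [col 4: Z + A ≡ C (mod 10)] column 4 reads Z+A+carry(0)=C with A=9, C=7; with digits 0,1,2,3,4,6,7,9 already taken and all letters distinct, the only value for Z is 8 ⇒ Z=8.

Answer: A=9, C=7, D=2, L=3, O=1, Q=0, W=6, Y=4, Z=8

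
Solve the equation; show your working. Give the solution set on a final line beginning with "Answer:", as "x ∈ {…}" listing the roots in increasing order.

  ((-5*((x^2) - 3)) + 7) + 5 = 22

Step 1. [((-5*((x^2) - 3)) + 7) + 5 = 22] +5 is outermost — subtract 5 both sides. So sub: (-5*((x^2) - 3)) + 7 = 17.
Step 2. [(-5*((x^2) - 3)) + 7 = 17] the outer +7 inverts by subtracting 7. So sub: -5*((x^2) - 3) = 10.
Step 3. [-5*((x^2) - 3) = 10] leading coefficient -5: divide by -5. So div: (x^2) - 3 = -2.
Step 4. [(x^2) - 3 = -2] -3 is outermost — add 3 both sides. So sub: x^2 = 1.
Step 5. [x^2 = 1] √ both sides: 1 ≥ 0 gives two branches ⇒ sqrt: x = 1 or -1.

Answer: x ∈ {-1, 1}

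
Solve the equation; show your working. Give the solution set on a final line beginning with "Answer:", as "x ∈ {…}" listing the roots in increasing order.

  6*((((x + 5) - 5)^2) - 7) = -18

Step 1. [6*((((x + 5) - 5)^2) - 7) = -18] LHS = 6·(…); ÷6 both sides. So div: (((x + 5) - 5)^2) - 7 = -3.
Step 2. [(((x + 5) - 5)^2) - 7 = -3] 7 comes off first (add 7) ⇒ sub: ((x + 5) - 5)^2 = 4.
Step 3. [((x + 5) - 5)^2 = 4] LHS squared, RHS 4 ≥ 0: apply √ (±). So sqrt: (x + 5) - 5 = 2 or -2.
Step 4. [(x + 5) - 5 = 2 or -2] add 5: x sits inside (… - 5). So sub: x + 5 = 7 or 3.
Step 5. [x + 5 = 7 or 3] subtract 5: x sits inside (… + 5), so sub: x = 2 or -2.

Answer: x ∈ {-2, 2}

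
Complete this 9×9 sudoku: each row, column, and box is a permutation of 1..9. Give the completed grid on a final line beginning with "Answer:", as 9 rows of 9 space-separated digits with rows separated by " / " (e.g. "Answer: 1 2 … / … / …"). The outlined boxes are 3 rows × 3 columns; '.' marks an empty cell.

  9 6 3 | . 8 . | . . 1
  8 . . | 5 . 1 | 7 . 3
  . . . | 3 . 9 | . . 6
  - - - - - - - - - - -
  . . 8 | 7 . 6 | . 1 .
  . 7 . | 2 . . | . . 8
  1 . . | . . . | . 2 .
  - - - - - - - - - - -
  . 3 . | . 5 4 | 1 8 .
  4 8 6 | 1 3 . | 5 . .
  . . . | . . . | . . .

Step 1. [r6c7∈{3,4,6,9}] across row 6, 6 lands solely at r6c7, so r6c7=6.
Step 2. [r6c9∈{4,5,7,9}] row 6 places 7 nowhere but r6c9 ⇒ r6c9=7.
Step 3. [r9c8∈{3,4,6,7,9}] r9c8 is the only open cell in col 8 admitting 6. So r9c8=6.
Step 4. [r5c8∈{3,4,5,9}] across col 8, 3 lands solely at r5c8. So r5c8=3.
Step 5. [r1c4∈{4}] r1c4 is down to just 4. So r1c4=4.
Step 6. [r1c6∈{2,7}] r1c6 is the only open cell in row 1 admitting 7, so r1c6=7.
Step 7. [r3c5∈{2}] nothing but 2 survives at r3c5, so r3c5=2.
Step 8. [r4c9∈{4,5,9}] col 9 places 5 nowhere but r4c9. So r4c9=5.
Step 9. [r5c6∈{5}] only 5 remains possible at r5c6. So r5c6=5.
Step 10. [r9c9∈{2,4,9}] r9c9 is the only open cell in col 9 admitting 4, so r9c9=4.
Step 11. [r9c5∈{7,9}] across col 5, 7 lands solely at r9c5 ⇒ r9c5=7.
Step 12. [r5c5∈{1,4,9}] across row 5, 1 lands solely at r5c5, so r5c5=1.
Step 13. [r9c7∈{2,3,9}] across row 9, 3 lands solely at r9c7 ⇒ r9c7=3.
Step 14. [r2c8∈{4,9}] 9 has one home in row 2: r2c8, so r2c8=9.
Step 15. [r3c8∈{4,5}] across col 8, 4 lands solely at r3c8 ⇒ r3c8=4.
Step 16. [r8c6∈{2}] nothing but 2 survives at r8c6 ⇒ r8c6=2.
Step 17. [r7c9∈{2,9}] col 9 places 2 nowhere but r7c9. So r7c9=2.
Step 18. [r9c6∈{8}] nothing but 8 survives at r9c6 ⇒ r9c6=8.
Step 19. [r9c4∈{9}] only 9 remains possible at r9c4. So r9c4=9.
Step 20. [r7c3∈{7,9}] in row 7, 9 fits only at r7c3, so r7c3=9.
Step 21. [r5c3∈{4}] only 4 remains possible at r5c3 ⇒ r5c3=4.
Step 22. [r3c3∈{1,5,7}] in col 3, 7 fits only at r3c3. So r3c3=7.
Step 23. [r9c3∈{1,2,5}] across col 3, 1 lands solely at r9c3, so r9c3=1.
Step 24. [r3c1∈{5}] r3c1's peers cover all but 5. So r3c1=5.
Step 25. [r9c1∈{2}] only 2 remains possible at r9c1 ⇒ r9c1=2.
Step 26. [r6c5∈{4,9}] row 6 places 4 nowhere but r6c5. So r6c5=4.
Step 27. [r6c2∈{5,9}] 9 has one home in row 6: r6c2. So r6c2=9.
Step 28. [r4c5∈{9}] r4c5 is down to just 9 ⇒ r4c5=9.
Step 29. [r2c3∈{2}] only 2 remains possible at r2c3. So r2c3=2.
Step 30. [r1c8∈{5}] only 5 remains possible at r1c8, so r1c8=5.
Step 31. [r1c7∈{2}] r1c7 has the single candidate 2 ⇒ r1c7=2.
Step 32. [r6c6∈{3}] r6c6 has the single candidate 3. So r6c6=3.
Step 33. [r5c1∈{6}] only 6 remains possible at r5c1 ⇒ r5c1=6.
Step 34. [r2c2∈{4}] r2c2 has the single candidate 4, so r2c2=4.
Step 35. [r8c8∈{7}] r8c8's peers cover all but 7 ⇒ r8c8=7.
Step 36. [r9c2∈{5}] r9c2 has the single candidate 5 ⇒ r9c2=5.
Step 37. [r8c9∈{9}] only 9 remains possible at r8c9. So r8c9=9.
Step 38. [r7c4∈{6}] nothing but 6 survives at r7c4 ⇒ r7c4=6.
Step 39. [r4c1∈{3}] r4c1 has the single candidate 3. So r4c1=3.
Step 40. [r3c7∈{8}] nothing but 8 survives at r3c7. So r3c7=8.
Step 41. [r3c2∈{1}] r3c2 has the single candidate 1, so r3c2=1.
Step 42. [r4c7∈{4}] r4c7's peers cover all but 4 ⇒ r4c7=4.
Step 43. [r5c7∈{9}] only 9 remains possible at r5c7 ⇒ r5c7=9.
Step 44. [r4c2∈{2}] nothing but 2 survives at r4c2, so r4c2=2.
Step 45. [r7c1∈{7}] nothing but 7 survives at r7c1, so r7c1=7.
Step 46. [r2c5∈{6}] r2c5 has the single candidate 6 ⇒ r2c5=6.
Step 47. [r6c4∈{8}] nothing but 8 survives at r6c4, so r6c4=8.
Step 48. [r6c3∈{5}] r6c3's peers cover all but 5 ⇒ r6c3=5.

Answer: 9 6 3 4 8 7 2 5 1 / 8 4 2 5 6 1 7 9 3 / 5 1 7 3 2 9 8 4 6 / 3 2 8 7 9 6 4 1 5 / 6 7 4 2 1 5 9 3 8 / 1 9 5 8 4 3 6 2 7 / 7 3 9 6 5 4 1 8 2 / 4 8 6 1 3 2 5 7 9 / 2 5 1 9 7 8 3 6 4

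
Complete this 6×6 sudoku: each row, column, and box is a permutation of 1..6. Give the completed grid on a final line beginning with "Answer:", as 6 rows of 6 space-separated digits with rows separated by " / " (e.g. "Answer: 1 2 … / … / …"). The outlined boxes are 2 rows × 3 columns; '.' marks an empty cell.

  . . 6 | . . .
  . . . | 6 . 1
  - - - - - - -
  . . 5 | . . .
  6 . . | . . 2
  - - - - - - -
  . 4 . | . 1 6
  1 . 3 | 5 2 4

Step 1. [r3c6∈{3}] nothing but 3 survives at r3c6 ⇒ r3c6=3.
Step 2. [r1c2∈{1,2,3,5}] in row 1, 1 fits only at r1c2 ⇒ r1c2=1.
Step 3. [r2c2∈{2,3,5}] col 2 places 5 nowhere but r2c2, so r2c2=5.
Step 4. [r1c4∈{2,3,4}] in col 4, 2 fits only at r1c4 ⇒ r1c4=2.
Step 5. [r3c4∈{1,4}] 1 has one home in row 3: r3c4 ⇒ r3c4=1.
Step 6. [r4c4∈{4}] nothing but 4 survives at r4c4, so r4c4=4.
Step 7. [r2c3∈{2,4}] r2c3 is the only open cell in col 3 admitting 4, so r2c3=4.
Step 8. [r2c1∈{2,3}] across row 2, 2 lands solely at r2c1 ⇒ r2c1=2.
Step 9. [r1c5∈{3,4,5}] across row 1, 4 lands solely at r1c5 ⇒ r1c5=4.
Step 10. [r5c4∈{3}] only 3 remains possible at r5c4, so r5c4=3.
Step 11. [r1c6∈{5}] r1c6 has the single candidate 5 ⇒ r1c6=5.
Step 12. [r6c2∈{6}] r6c2 is down to just 6 ⇒ r6c2=6.
Step 13. [r3c2∈{2}] nothing but 2 survives at r3c2. So r3c2=2.
Step 14. [r4c2∈{3}] nothing but 3 survives at r4c2 ⇒ r4c2=3.
Step 15. [r1c1∈{3}] r1c1 has the single candidate 3. So r1c1=3.
Step 16. [r5c1∈{5}] nothing but 5 survives at r5c1 ⇒ r5c1=5.
Step 17. [r3c5∈{6}] r3c5's peers cover all but 6. So r3c5=6.
Step 18. [r3c1∈{4}] r3c1 has the single candidate 4 ⇒ r3c1=4.
Step 19. [r5c3∈{2}] r5c3 is down to just 2 ⇒ r5c3=2.
Step 20. [r4c5∈{5}] nothing but 5 survives at r4c5. So r4c5=5.
Step 21. [r2c5∈{3}] r2c5 is down to just 3. So r2c5=3.
Step 22. [r4c3∈{1}] only 1 remains possible at r4c3, so r4c3=1.

Answer: 3 1 6 2 4 5 / 2 5 4 6 3 1 / 4 2 5 1 6 3 / 6 3 1 4 5 2 / 5 4 2 3 1 6 / 1 6 3 5 2 4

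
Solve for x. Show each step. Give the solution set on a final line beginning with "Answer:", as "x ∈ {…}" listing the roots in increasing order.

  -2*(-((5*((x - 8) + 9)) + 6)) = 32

Step 1. [-2*(-((5*((x - 8) + 9)) + 6)) = 32] -2·(inner) — divide through by -2 ⇒ div: -((5*((x - 8) + 9)) + 6) = -16.
Step 2. [-((5*((x - 8) + 9)) + 6) = -16] leading − — multiply by −1 ⇒ neg: (5*((x - 8) + 9)) + 6 = 16.
Step 3. [(5*((x - 8) + 9)) + 6 = 16] subtract 6: x sits inside (… + 6), so sub: 5*((x - 8) + 9) = 10.
Step 4. [5*((x - 8) + 9) = 10] 5 out front; divide by 5. So div: (x - 8) + 9 = 2.
Step 5. [(x - 8) + 9 = 2] +9 is outermost — subtract 9 both sides. So sub: x - 8 = -7.
Step 6. [x - 8 = -7] peel the -8: add 8 from each side ⇒ sub: x = 1.

Answer: x ∈ {1}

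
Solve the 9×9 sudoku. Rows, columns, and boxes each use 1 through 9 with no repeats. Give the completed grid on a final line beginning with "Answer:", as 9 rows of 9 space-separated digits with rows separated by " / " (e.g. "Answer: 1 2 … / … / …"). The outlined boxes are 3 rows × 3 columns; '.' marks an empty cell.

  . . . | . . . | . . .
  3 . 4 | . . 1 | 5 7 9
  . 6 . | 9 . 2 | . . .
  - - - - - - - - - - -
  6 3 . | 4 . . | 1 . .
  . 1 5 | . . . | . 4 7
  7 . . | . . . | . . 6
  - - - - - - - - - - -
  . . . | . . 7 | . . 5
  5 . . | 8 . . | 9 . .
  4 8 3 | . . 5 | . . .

Step 1. [r3c5∈{3,4,5,7,8}] 5 has one home in row 3: r3c5, so r3c5=5.
Step 2. [r9c5∈{1,2,6,9}] 9 has one home in row 9: r9c5. So r9c5=9.
Step 3. [r2c4∈{6}] r2c4 has the single candidate 6. So r2c4=6.
Step 4. [r2c2∈{2}] r2c2 has the single candidate 2, so r2c2=2.
Step 5. [r2c5∈{8}] only 8 remains possible at r2c5. So r2c5=8.
Step 6. [r3c3∈{1,7,8}] 7 has one home in row 3: r3c3. So r3c3=7.
Step 7. [r7c2∈{9}] nothing but 9 survives at r7c2 ⇒ r7c2=9.
Step 8. [r6c4∈{1,2,3,5}] 5 has one home in col 4: r6c4, so r6c4=5.
Step 9. [r6c5∈{1,2,3}] in row 6, 1 fits only at r6c5, so r6c5=1.
Step 10. [r4c8∈{2,5,8,9}] r4c8 is the only open cell in row 4 admitting 5 ⇒ r4c8=5.
Step 11. [r6c8∈{2,3,8,9}] across col 8, 9 lands solely at r6c8. So r6c8=9.
Step 12. [r1c4∈{3,7}] col 4 places 7 nowhere but r1c4, so r1c4=7.
Step 13. [r9c7∈{2,6,7}] across row 9, 7 lands solely at r9c7. So r9c7=7.
Step 14. [r9c8∈{1,2,6}] row 9 places 6 nowhere but r9c8. So r9c8=6.
Step 15. [r1c7∈{2,3,4,6,8}] row 1 places 6 nowhere but r1c7. So r1c7=6.
Step 16. [r4c5∈{2,7}] row 4 places 7 nowhere but r4c5, so r4c5=7.
Step 17. [r5c7∈{2,3,8}] within box 5, every 2-candidate lies in row 5 ⇒ r5c7≠2.
Step 18. [r5c1∈{2,8,9}] the only places for 2 in box 5 are along row 5 ⇒ r5c1≠2.
Step 19. [r7c1∈{1,2}] in col 1, 2 fits only at r7c1, so r7c1=2.
Step 20. [r6c7∈{2,3,8}] r6c7 is the only open cell in col 7 admitting 2 ⇒ r6c7=2.
Step 21. [r6c6∈{3,8}] 3 has one home in row 6: r6c6, so r6c6=3.
Step 22. [r1c5∈{3,4}] in box 2, 3 fits only at r1c5. So r1c5=3.
Step 23. [r4c9∈{8}] r4c9 is down to just 8, so r4c9=8.
Step 24. [r5c6∈{6,8,9}] in col 6, 8 fits only at r5c6. So r5c6=8.
Step 25. [r8c6∈{4,6}] 6 has one home in col 6: r8c6. So r8c6=6.
Step 26. [r8c3∈{1}] only 1 remains possible at r8c3. So r8c3=1.
Step 27. [r7c4∈{1,3}] col 4 places 3 nowhere but r7c4, so r7c4=3.
Step 28. [r7c8∈{1,8}] 1 has one home in row 7: r7c8. So r7c8=1.
Step 29. [r9c9∈{2}] r9c9 has the single candidate 2 ⇒ r9c9=2.
Step 30. [r5c1∈{9}] only 9 remains possible at r5c1, so r5c1=9.
Step 31. [r7c7∈{4,8}] across row 7, 8 lands solely at r7c7 ⇒ r7c7=8.
Step 32. [r8c9∈{3,4}] r8c9 is the only open cell in box 9 admitting 4, so r8c9=4.
Step 33. [r3c9∈{1,3}] col 9 places 3 nowhere but r3c9, so r3c9=3.
Step 34. [r3c1∈{1,8}] row 3 places 1 nowhere but r3c1. So r3c1=1.
Step 35. [r1c1∈{8}] r1c1 has the single candidate 8. So r1c1=8.
Step 36. [r5c4∈{2}] only 2 remains possible at r5c4, so r5c4=2.
Step 37. [r4c3∈{2}] only 2 remains possible at r4c3 ⇒ r4c3=2.
Step 38. [r1c9∈{1}] r1c9's peers cover all but 1, so r1c9=1.
Step 39. [r5c5∈{6}] r5c5's peers cover all but 6, so r5c5=6.
Step 40. [r7c3∈{6}] nothing but 6 survives at r7c3 ⇒ r7c3=6.
Step 41. [r1c6∈{4}] r1c6's peers cover all but 4 ⇒ r1c6=4.
Step 42. [r9c4∈{1}] only 1 remains possible at r9c4, so r9c4=1.
Step 43. [r3c8∈{8}] nothing but 8 survives at r3c8 ⇒ r3c8=8.
Step 44. [r5c7∈{3}] r5c7's peers cover all but 3. So r5c7=3.
Step 45. [r4c6∈{9}] r4c6 is down to just 9 ⇒ r4c6=9.
Step 46. [r8c8∈{3}] r8c8 has the single candidate 3 ⇒ r8c8=3.
Step 47. [r7c5∈{4}] r7c5 is down to just 4. So r7c5=4.
Step 48. [r6c2∈{4}] r6c2 is down to just 4, so r6c2=4.
Step 49. [r8c2∈{7}] nothing but 7 survives at r8c2 ⇒ r8c2=7.
Step 50. [r1c2∈{5}] r1c2 is down to just 5, so r1c2=5.
Step 51. [r6c3∈{8}] nothing but 8 survives at r6c3, so r6c3=8.
Step 52. [r1c3∈{9}] r1c3 has the single candidate 9, so r1c3=9.
Step 53. [r8c5∈{2}] r8c5 is down to just 2, so r8c5=2.
Step 54. [r3c7∈{4}] r3c7 is down to just 4 ⇒ r3c7=4.
Step 55. [r1c8∈{2}] r1c8 has the single candidate 2 ⇒ r1c8=2.

Answer: 8 5 9 7 3 4 6 2 1 / 3 2 4 6 8 1 5 7 9 / 1 6 7 9 5 2 4 8 3 / 6 3 2 4 7 9 1 5 8 / 9 1 5 2 6 8 3 4 7 / 7 4 8 5 1 3 2 9 6 / 2 9 6 3 4 7 8 1 5 / 5 7 1 8 2 6 9 3 4 / 4 8 3 1 9 5 7 6 2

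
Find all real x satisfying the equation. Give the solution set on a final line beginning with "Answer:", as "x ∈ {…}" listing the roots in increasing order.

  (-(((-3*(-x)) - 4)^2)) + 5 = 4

Step 1. [(-(((-3*(-x)) - 4)^2)) + 5 = 4] the outer +5 inverts by subtracting 5, so sub: -(((-3*(-x)) - 4)^2) = -1.
Step 2. [-(((-3*(-x)) - 4)^2) = -1] leading − — multiply by −1, so neg: ((-3*(-x)) - 4)^2 = 1.
Step 3. [((-3*(-x)) - 4)^2 = 1] 1 ≥ 0, LHS is (·)² — take ±√. So sqrt: (-3*(-x)) - 4 = 1 or -1.
Step 4. [(-3*(-x)) - 4 = 1 or -1] -4 is outermost — add 4 both sides, so sub: -3*(-x) = 5 or 3.
Step 5. [-3*(-x) = 5 or 3] -3 out front; divide by -3, so div: -x = -5/3 or -1.
Step 6. [-x = -5/3 or -1] LHS negated; negate both sides. So neg: x = 5/3 or 1.

Answer: x ∈ {1, 5/3}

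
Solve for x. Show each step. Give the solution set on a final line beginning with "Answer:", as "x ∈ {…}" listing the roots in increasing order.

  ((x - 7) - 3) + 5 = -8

Step 1. [((x - 7) - 3) + 5 = -8] 5 comes off first (subtract 5). So sub: (x - 7) - 3 = -13.
Step 2. [(x - 7) - 3 = -13] add 3: x sits inside (… - 3) ⇒ sub: x - 7 = -10.
Step 3. [x - 7 = -10] peel the -7: add 7 from each side ⇒ sub: x = -3.

Answer: x ∈ {-3}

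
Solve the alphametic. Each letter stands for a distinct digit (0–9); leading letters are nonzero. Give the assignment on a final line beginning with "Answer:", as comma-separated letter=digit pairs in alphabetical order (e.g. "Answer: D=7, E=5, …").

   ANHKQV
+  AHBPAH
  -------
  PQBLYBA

Step 1. [P] the sum has 7 digits but both addends have 6; that extra leading digit P is the final carry, namely 1 ⇒ P=1.
Step 2. [col 1: V + H ≡ A (mod 10)] several values work for H in column 1 (V + H ≡ A (mod 10), carry-in 0); try H=3, so H=3.
Step 3. [col 1: V + H ≡ A (mod 10)] several values work for A in column 1 (V + H ≡ A (mod 10), carry-in 0); try A=7, so A=7.
Step 4. [col 1: V + H ≡ A (mod 10)] column 1 reads V+H+carry(0)=A with H=3, A=7; with digits 1,3,7 already taken and all letters distinct, the only value for V is 4, so V=4.
Step 5. [col 2: Q + A ≡ B (mod 10)] no forcing yet in column 2 (carry-in 0); B=2 is free and consistent — try it, so B=2.
Step 6. [col 2: Q + A ≡ B (mod 10)] column 2: given A=7, B=2, carry-in 0, and digits 1,2,3,4,7 already taken and all letters distinct, Q+A≡B (mod 10) forces Q=5, so Q=5.
Step 7. [col 3: K + P ≡ Y (mod 10)] no forcing yet in column 3 (carry-in 1); Y=0 is free and consistent — try it ⇒ Y=0.
Step 8. [col 3: K + P ≡ Y (mod 10)] in column 3 we have K+P≡Y with carry-in 1; given P=1, Y=0 and digits 0,1,2,3,4,5,7 already taken and all letters distinct, that pins K to 8. So K=8.
Step 9. [col 4: H + B ≡ L (mod 10)] column 4: given H=3, B=2, carry-in 1, and digits 0,1,2,3,4,5,7,8 already taken and all letters distinct, H+B≡L (mod 10) forces L=6 ⇒ L=6.
Step 10. [col 5: N + H ≡ B (mod 10)] column 5 reads N+H+carry(0)=B with H=3, B=2; with digits 0,1,2,3,4,5,6,7,8 already taken and all letters distinct, the only value for N is 9 ⇒ N=9.

Answer: A=7, B=2, H=3, K=8, L=6, N=9, P=1, Q=5, V=4, Y=0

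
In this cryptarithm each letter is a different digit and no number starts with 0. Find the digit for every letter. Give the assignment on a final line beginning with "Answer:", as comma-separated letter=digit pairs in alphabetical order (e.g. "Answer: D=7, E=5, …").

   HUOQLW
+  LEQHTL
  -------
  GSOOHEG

Step 1. [col 1: W + L ≡ G (mod 10)] several values work for L in column 1 (W + L ≡ G (mod 10), carry-in 0); try L=5. So L=5.
Step 2. [col 1: W + L ≡ G (mod 10)] column 1 (W + L ≡ G (mod 10), carry-in 0) doesn't pin W yet; pick W=6 and continue ⇒ W=6.
Step 3. [col 1: W + L ≡ G (mod 10)] column 1 reads W+L+carry(0)=G with W=6, L=5; with digits 5,6 already taken and all letters distinct, the only value for G is 1, so G=1.
Step 4. [col 2: L + T ≡ E (mod 10)] several values work for E in column 2 (L + T ≡ E (mod 10), carry-in 1); try E=3 ⇒ E=3.
Step 5. [col 2: L + T ≡ E (mod 10)] in column 2 we have L+T≡E with carry-in 1; given L=5, E=3 and digits 1,3,5,6 already taken and all letters distinct, that pins T to 7, so T=7.
Step 6. [col 3: Q + H ≡ H (mod 10)] column 3: given nothing yet, carry-in 1, and digits 1,3,5,6,7 already taken and all letters distinct, Q+H≡H (mod 10) forces Q=9 ⇒ Q=9.
Step 7. [col 3: Q + H ≡ H (mod 10)] column 3 (Q + H ≡ H (mod 10), carry-in 1) doesn't pin H yet; pick H=4 and continue ⇒ H=4.
Step 8. [col 4: O + Q ≡ O (mod 10)] several values work for O in column 4 (O + Q ≡ O (mod 10), carry-in 1); try O=2. So O=2.
Step 9. [col 5: U + E ≡ O (mod 10)] column 5 reads U+E+carry(1)=O with E=3, O=2; with digits 1,2,3,4,5,6,7,9 already taken and all letters distinct, the only value for U is 8 ⇒ U=8.
Step 10. [col 6: H + L ≡ S (mod 10)] in column 6 we have H+L≡S with carry-in 1; given H=4, L=5 and digits 1,2,3,4,5,6,7,8,9 already taken and all letters distinct, that pins S to 0 ⇒ S=0.

Answer: E=3, G=1, H=4, L=5, O=2, Q=9, S=0, T=7, U=8, W=6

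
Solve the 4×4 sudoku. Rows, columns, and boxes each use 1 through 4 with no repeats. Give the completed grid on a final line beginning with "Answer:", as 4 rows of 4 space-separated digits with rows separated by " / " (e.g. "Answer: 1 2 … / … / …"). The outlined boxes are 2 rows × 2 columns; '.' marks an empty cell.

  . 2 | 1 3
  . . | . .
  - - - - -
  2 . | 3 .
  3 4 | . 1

Step 1. [r2c3∈{2,4}] r2c3 is the only open cell in col 3 admitting 4, so r2c3=4.
Step 2. [r3c2∈{1}] r3c2 has the single candidate 1 ⇒ r3c2=1.
Step 3. [r2c1∈{1}] r2c1 is down to just 1 ⇒ r2c1=1.
Step 4. [r2c4∈{2}] r2c4's peers cover all but 2, so r2c4=2.
Step 5. [r1c1∈{4}] r1c1's peers cover all but 4. So r1c1=4.
Step 6. [r4c3∈{2}] r4c3 is down to just 2 ⇒ r4c3=2.
Step 7. [r2c2∈{3}] r2c2 is down to just 3, so r2c2=3.
Step 8. [r3c4∈{4}] r3c4's peers cover all but 4 ⇒ r3c4=4.

Answer: 4 2 1 3 / 1 3 4 2 / 2 1 3 4 / 3 4 2 1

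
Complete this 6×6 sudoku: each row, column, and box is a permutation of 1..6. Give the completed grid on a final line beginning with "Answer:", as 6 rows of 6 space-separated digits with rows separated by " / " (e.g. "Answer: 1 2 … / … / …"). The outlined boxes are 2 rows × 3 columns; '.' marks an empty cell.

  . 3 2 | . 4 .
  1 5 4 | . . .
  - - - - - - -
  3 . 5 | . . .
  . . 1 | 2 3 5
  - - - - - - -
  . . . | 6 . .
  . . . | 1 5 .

Step 1. [r5c5∈{2}] r5c5 has the single candidate 2, so r5c5=2.
Step 2. [r2c5∈{6}] only 6 remains possible at r2c5, so r2c5=6.
Step 3. [r3c2∈{2,4,6}] r3c2 is the only open cell in row 3 admitting 2 ⇒ r3c2=2.
Step 4. [r6c3∈{3,6}] across col 3, 6 lands solely at r6c3 ⇒ r6c3=6.
Step 5. [r6c2∈{4}] only 4 remains possible at r6c2, so r6c2=4.
Step 6. [r5c6∈{3,4}] in row 5, 4 fits only at r5c6, so r5c6=4.
Step 7. [r4c2∈{6}] r4c2's peers cover all but 6 ⇒ r4c2=6.
Step 8. [r2c6∈{2,3}] row 2 places 2 nowhere but r2c6. So r2c6=2.
Step 9. [r3c5∈{1}] r3c5's peers cover all but 1 ⇒ r3c5=1.
Step 10. [r1c1∈{6}] only 6 remains possible at r1c1 ⇒ r1c1=6.
Step 11. [r1c4∈{5}] nothing but 5 survives at r1c4. So r1c4=5.
Step 12. [r5c2∈{1}] r5c2 has the single candidate 1, so r5c2=1.
Step 13. [r4c1∈{4}] r4c1's peers cover all but 4 ⇒ r4c1=4.
Step 14. [r6c1∈{2}] r6c1 has the single candidate 2 ⇒ r6c1=2.
Step 15. [r5c1∈{5}] r5c1's peers cover all but 5, so r5c1=5.
Step 16. [r3c6∈{6}] r3c6 has the single candidate 6 ⇒ r3c6=6.
Step 17. [r3c4∈{4}] r3c4 has the single candidate 4. So r3c4=4.
Step 18. [r1c6∈{1}] r1c6 is down to just 1, so r1c6=1.
Step 19. [r5c3∈{3}] r5c3's peers cover all but 3, so r5c3=3.
Step 20. [r2c4∈{3}] r2c4 is down to just 3, so r2c4=3.
Step 21. [r6c6∈{3}] nothing but 3 survives at r6c6. So r6c6=3.

Answer: 6 3 2 5 4 1 / 1 5 4 3 6 2 / 3 2 5 4 1 6 / 4 6 1 2 3 5 / 5 1 3 6 2 4 / 2 4 6 1 5 3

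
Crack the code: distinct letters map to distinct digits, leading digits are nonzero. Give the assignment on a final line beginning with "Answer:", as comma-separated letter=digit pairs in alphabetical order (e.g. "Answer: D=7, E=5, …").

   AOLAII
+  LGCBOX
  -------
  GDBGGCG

Step 1. [col 1: I + X ≡ G (mod 10)] column 1 (I + X ≡ G (mod 10), carry-in 0) doesn't pin X yet; pick X=8 and continue. So X=8.
Step 2. [col 1: I + X ≡ G (mod 10)] G=1 is one option consistent with column 1 (I + X ≡ G (mod 10), carry-in 0) — take it, so G=1.
Step 3. [col 1: I + X ≡ G (mod 10)] from column 1 (X=8, G=1, carry-in 0, digits 1,8 already taken and all letters distinct): I must equal 3, so I=3.
Step 4. [col 2: I + O ≡ C (mod 10)] column 2 (I + O ≡ C (mod 10), carry-in 1) doesn't pin O yet; pick O=0 and continue. So O=0.
Step 5. [col 2: I + O ≡ C (mod 10)] from column 2 (I=3, O=0, carry-in 1, digits 0,1,3,8 already taken and all letters distinct): C must equal 4. So C=4.
Step 6. [col 3: A + B ≡ G (mod 10)] several values work for B in column 3 (A + B ≡ G (mod 10), carry-in 0); try B=2 ⇒ B=2.
Step 7. [col 3: A + B ≡ G (mod 10)] column 3 reads A+B+carry(0)=G with B=2, G=1; with digits 0,1,2,3,4,8 already taken and all letters distinct, the only value for A is 9, so A=9.
Step 8. [col 4: L + C ≡ G (mod 10)] column 4 reads L+C+carry(1)=G with C=4, G=1; with digits 0,1,2,3,4,8,9 already taken and all letters distinct, the only value for L is 6, so L=6.
Step 9. [col 6: A + L ≡ D (mod 10)] from column 6 (A=9, L=6, carry-in 0, digits 0,1,2,3,4,6,8,9 already taken and all letters distinct): D must equal 5. So D=5.

Answer: A=9, B=2, C=4, D=5, G=1, I=3, L=6, O=0, X=8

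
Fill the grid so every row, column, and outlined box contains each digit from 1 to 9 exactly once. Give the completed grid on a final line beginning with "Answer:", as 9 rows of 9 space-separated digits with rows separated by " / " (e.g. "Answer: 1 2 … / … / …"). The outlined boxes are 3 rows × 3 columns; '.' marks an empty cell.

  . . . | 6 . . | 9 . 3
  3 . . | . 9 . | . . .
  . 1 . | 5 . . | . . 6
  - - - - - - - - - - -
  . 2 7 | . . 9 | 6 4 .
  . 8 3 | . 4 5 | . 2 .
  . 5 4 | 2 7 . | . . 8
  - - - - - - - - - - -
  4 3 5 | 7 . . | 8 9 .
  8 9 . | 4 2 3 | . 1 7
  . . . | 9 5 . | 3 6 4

Step 1. [r5c4∈{1}] r5c4's peers cover all but 1, so r5c4=1.
Step 2. [r2c4∈{8}] r2c4's peers cover all but 8, so r2c4=8.
Step 3. [r6c1∈{1,6,9}] across row 6, 9 lands solely at r6c1 ⇒ r6c1=9.
Step 4. [r9c2∈{7}] only 7 remains possible at r9c2 ⇒ r9c2=7.
Step 5. [r1c5∈{1}] r1c5's peers cover all but 1, so r1c5=1.
Step 6. [r9c3∈{1,2}] 1 has one home in col 3: r9c3. So r9c3=1.
Step 7. [r1c1∈{2,5,7}] 5 has one home in col 1: r1c1, so r1c1=5.
Step 8. [r3c1∈{2,7}] 7 has one home in col 1: r3c1. So r3c1=7.
Step 9. [r2c8∈{5,7}] across col 8, 5 lands solely at r2c8. So r2c8=5.
Step 10. [r1c8∈{7,8}] col 8 places 7 nowhere but r1c8 ⇒ r1c8=7.
Step 11. [r3c3∈{2,8,9}] 9 has one home in row 3: r3c3, so r3c3=9.
Step 12. [r2c6∈{2,4,7}] in row 2, 7 fits only at r2c6 ⇒ r2c6=7.
Step 13. [r2c2∈{4,6}] 6 has one home in col 2: r2c2. So r2c2=6.
Step 14. [r2c3∈{2}] r2c3 has the single candidate 2. So r2c3=2.
Step 15. [r2c9∈{1}] only 1 remains possible at r2c9, so r2c9=1.
Step 16. [r3c7∈{2,4}] in col 7, 2 fits only at r3c7. So r3c7=2.
Step 17. [r3c5∈{3}] r3c5 is down to just 3, so r3c5=3.
Step 18. [r1c6∈{2,4}] r1c6 is the only open cell in row 1 admitting 2, so r1c6=2.
Step 19. [r7c6∈{1,6}] r7c6 is the only open cell in row 7 admitting 1 ⇒ r7c6=1.
Step 20. [r3c6∈{4}] only 4 remains possible at r3c6. So r3c6=4.
Step 21. [r4c5∈{8}] only 8 remains possible at r4c5. So r4c5=8.
Step 22. [r8c3∈{6}] r8c3 has the single candidate 6. So r8c3=6.
Step 23. [r5c9∈{9}] r5c9 has the single candidate 9 ⇒ r5c9=9.
Step 24. [r5c1∈{6}] r5c1 is down to just 6, so r5c1=6.
Step 25. [r3c8∈{8}] r3c8's peers cover all but 8 ⇒ r3c8=8.
Step 26. [r7c9∈{2}] r7c9's peers cover all but 2. So r7c9=2.
Step 27. [r9c1∈{2}] nothing but 2 survives at r9c1 ⇒ r9c1=2.
Step 28. [r7c5∈{6}] r7c5 has the single candidate 6. So r7c5=6.
Step 29. [r5c7∈{7}] nothing but 7 survives at r5c7. So r5c7=7.
Step 30. [r2c7∈{4}] nothing but 4 survives at r2c7 ⇒ r2c7=4.
Step 31. [r6c6∈{6}] nothing but 6 survives at r6c6, so r6c6=6.
Step 32. [r8c7∈{5}] r8c7 has the single candidate 5. So r8c7=5.
Step 33. [r1c3∈{8}] r1c3 is down to just 8 ⇒ r1c3=8.
Step 34. [r6c8∈{3}] r6c8 is down to just 3. So r6c8=3.
Step 35. [r6c7∈{1}] only 1 remains possible at r6c7 ⇒ r6c7=1.
Step 36. [r1c2∈{4}] r1c2 has the single candidate 4, so r1c2=4.
Step 37. [r4c4∈{3}] r4c4's peers cover all but 3. So r4c4=3.
Step 38. [r9c6∈{8}] r9c6 is down to just 8 ⇒ r9c6=8.
Step 39. [r4c9∈{5}] nothing but 5 survives at r4c9. So r4c9=5.
Step 40. [r4c1∈{1}] only 1 remains possible at r4c1, so r4c1=1.

Answer: 5 4 8 6 1 2 9 7 3 / 3 6 2 8 9 7 4 5 1 / 7 1 9 5 3 4 2 8 6 / 1 2 7 3 8 9 6 4 5 / 6 8 3 1 4 5 7 2 9 / 9 5 4 2 7 6 1 3 8 / 4 3 5 7 6 1 8 9 2 / 8 9 6 4 2 3 5 1 7 / 2 7 1 9 5 8 3 6 4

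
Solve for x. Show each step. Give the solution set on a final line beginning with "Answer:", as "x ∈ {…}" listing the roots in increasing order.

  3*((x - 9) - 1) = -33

Step 1. [3*((x - 9) - 1) = -33] divide by the outer 3, so div: (x - 9) - 1 = -11.
Step 2. [(x - 9) - 1 = -11] the outer -1 inverts by adding 1 ⇒ sub: x - 9 = -10.
Step 3. [x - 9 = -10] peel the -9: add 9 from each side, so sub: x = -1.

Answer: x ∈ {-1}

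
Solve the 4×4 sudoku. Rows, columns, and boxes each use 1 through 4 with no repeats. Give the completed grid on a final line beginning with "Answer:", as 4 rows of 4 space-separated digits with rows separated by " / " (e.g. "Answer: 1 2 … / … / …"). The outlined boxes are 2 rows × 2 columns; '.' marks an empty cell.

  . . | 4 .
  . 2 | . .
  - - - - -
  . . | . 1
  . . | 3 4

Step 1. [r2c1∈{1,3,4}] in row 2, 4 fits only at r2c1 ⇒ r2c1=4.
Step 2. [r4c2∈{1}] r4c2 has the single candidate 1, so r4c2=1.
Step 3. [r1c2∈{3}] only 3 remains possible at r1c2, so r1c2=3.
Step 4. [r3c1∈{2,3}] r3c1 is the only open cell in row 3 admitting 3. So r3c1=3.
Step 5. [r2c3∈{1}] r2c3 has the single candidate 1. So r2c3=1.
Step 6. [r3c3∈{2}] only 2 remains possible at r3c3, so r3c3=2.
Step 7. [r3c2∈{4}] r3c2's peers cover all but 4 ⇒ r3c2=4.
Step 8. [r1c4∈{2}] nothing but 2 survives at r1c4. So r1c4=2.
Step 9. [r2c4∈{3}] r2c4 has the single candidate 3 ⇒ r2c4=3.
Step 10. [r4c1∈{2}] r4c1 has the single candidate 2 ⇒ r4c1=2.
Step 11. [r1c1∈{1}] r1c1 is down to just 1. So r1c1=1.

Answer: 1 3 4 2 / 4 2 1 3 / 3 4 2 1 / 2 1 3 4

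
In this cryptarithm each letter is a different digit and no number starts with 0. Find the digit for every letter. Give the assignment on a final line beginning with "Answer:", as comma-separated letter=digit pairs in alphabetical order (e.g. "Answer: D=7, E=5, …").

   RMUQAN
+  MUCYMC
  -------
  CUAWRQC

Step 1. [col 1: N + C ≡ C (mod 10)] column 1: given nothing yet, carry-in 0, and all letters distinct, none taken yet, N+C≡C (mod 10) forces N=0. So N=0.
Step 2. [col 1: N + C ≡ C (mod 10)] several values work for C in column 1 (N + C ≡ C (mod 10), carry-in 0); try C=1 ⇒ C=1.
Step 3. [col 2: A + M ≡ Q (mod 10)] no forcing yet in column 2 (carry-in 0); M=7 is free and consistent — try it, so M=7.
Step 4. [col 2: A + M ≡ Q (mod 10)] several values work for Q in column 2 (A + M ≡ Q (mod 10), carry-in 0); try Q=6 ⇒ Q=6.
Step 5. [col 2: A + M ≡ Q (mod 10)] column 2: given M=7, Q=6, carry-in 0, and digits 0,1,6,7 already taken and all letters distinct, A+M≡Q (mod 10) forces A=9, so A=9.
Step 6. [col 3: Q + Y ≡ R (mod 10)] Y=8 is one option consistent with column 3 (Q + Y ≡ R (mod 10), carry-in 1) — take it, so Y=8.
Step 7. [col 3: Q + Y ≡ R (mod 10)] from column 3 (Q=6, Y=8, carry-in 1, digits 0,1,6,7,8,9 already taken and all letters distinct): R must equal 5. So R=5.
Step 8. [col 4: U + C ≡ W (mod 10)] in column 4 we have U+C≡W with carry-in 1; given C=1 and digits 0,1,5,6,7,8,9 already taken and all letters distinct, that pins U to 2 ⇒ U=2.
Step 9. [col 4: U + C ≡ W (mod 10)] from column 4 (U=2, C=1, carry-in 1, digits 0,1,2,5,6,7,8,9 already taken and all letters distinct): W must equal 4, so W=4.

Answer: A=9, C=1, M=7, N=0, Q=6, R=5, U=2, W=4, Y=8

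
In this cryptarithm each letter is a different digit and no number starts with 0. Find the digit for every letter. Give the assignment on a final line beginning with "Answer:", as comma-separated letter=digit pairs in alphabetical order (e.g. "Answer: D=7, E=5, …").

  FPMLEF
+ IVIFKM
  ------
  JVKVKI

Step 1. [col 1: F + M ≡ I (mod 10)] no forcing yet in column 1 (carry-in 0); M=4 is free and consistent — try it ⇒ M=4.
Step 2. [col 1: F + M ≡ I (mod 10)] no forcing yet in column 1 (carry-in 0); F=7 is free and consistent — try it. So F=7.
Step 3. [col 1: F + M ≡ I (mod 10)] column 1: given F=7, M=4, carry-in 0, and digits 4,7 already taken and all letters distinct, F+M≡I (mod 10) forces I=1, so I=1.
Step 4. [col 2: E + K ≡ K (mod 10)] column 2 reads E+K+carry(1)=K with nothing yet; with digits 1,4,7 already taken and all letters distinct, the only value for E is 9 ⇒ E=9.
Step 5. [col 2: E + K ≡ K (mod 10)] column 2 (E + K ≡ K (mod 10), carry-in 1) doesn't pin K yet; pick K=6 and continue, so K=6.
Step 6. [col 3: L + F ≡ V (mod 10)] no forcing yet in column 3 (carry-in 1); L=5 is free and consistent — try it, so L=5.
Step 7. [col 3: L + F ≡ V (mod 10)] column 3: given L=5, F=7, carry-in 1, and digits 1,4,5,6,7,9 already taken and all letters distinct, L+F≡V (mod 10) forces V=3. So V=3.
Step 8. [col 5: P + V ≡ V (mod 10)] in column 5 we have P+V≡V with carry-in 0; given V=3 and digits 1,3,4,5,6,7,9 already taken and all letters distinct, that pins P to 0, so P=0.
Step 9. [col 6: F + I ≡ J (mod 10)] column 6: given F=7, I=1, carry-in 0, and digits 0,1,3,4,5,6,7,9 already taken and all letters distinct, F+I≡J (mod 10) forces J=8 ⇒ J=8.

Answer: E=9, F=7, I=1, J=8, K=6, L=5, M=4, P=0, V=3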